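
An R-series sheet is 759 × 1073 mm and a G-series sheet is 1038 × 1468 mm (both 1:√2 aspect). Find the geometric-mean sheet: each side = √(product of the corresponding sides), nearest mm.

Short side: √(759 · 1038) = √787842 ≈ 887.6 → 888 mm
Long side: √(1073 · 1468) = √1575164 ≈ 1255.1 → 1255 mm

888 × 1255 mm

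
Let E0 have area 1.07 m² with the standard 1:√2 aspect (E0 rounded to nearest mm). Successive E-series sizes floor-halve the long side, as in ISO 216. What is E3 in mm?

307 × 435 mm

Let E0's short side be w mm. w · w√2 = 1.07 m² = 1,070,000 mm², so w ≈ 869.8 mm and w√2 ≈ 1230.1 mm → E0 = 870 × 1230 mm.
E1: ⌊1230/2⌋ × 870 = 615 × 870 mm
E2: ⌊870/2⌋ × 615 = 435 × 615 mm
E3: ⌊615/2⌋ × 435 = 307 × 435 mm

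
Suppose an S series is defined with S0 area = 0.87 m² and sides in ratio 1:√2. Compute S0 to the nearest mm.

Let the short side be w mm. Then w · w√2 = 0.87 m² = 870,000 mm².
w² = 870,000/√2, so w ≈ 784.3 mm; long side = w√2 ≈ 1109.2 mm.

784 × 1109 mm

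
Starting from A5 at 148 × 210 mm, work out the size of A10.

A6: ⌊210/2⌋ × 148 = 105 × 148 mm
A7: ⌊148/2⌋ × 105 = 74 × 105 mm
A8: ⌊105/2⌋ × 74 = 52 × 74 mm
A9: ⌊74/2⌋ × 52 = 37 × 52 mm
A10: ⌊52/2⌋ × 37 = 26 × 37 mm

26 × 37 mm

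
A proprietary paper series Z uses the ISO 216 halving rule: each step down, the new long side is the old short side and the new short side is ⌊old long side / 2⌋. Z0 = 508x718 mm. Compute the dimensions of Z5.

89 × 127 mm

Z1: ⌊718/2⌋ × 508 = 359 × 508 mm
Z2: ⌊508/2⌋ × 359 = 254 × 359 mm
Z3: ⌊359/2⌋ × 254 = 179 × 254 mm
Z4: ⌊254/2⌋ × 179 = 127 × 179 mm
Z5: ⌊179/2⌋ × 127 = 89 × 127 mm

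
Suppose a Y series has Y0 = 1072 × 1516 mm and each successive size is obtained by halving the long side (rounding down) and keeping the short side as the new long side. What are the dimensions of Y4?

Y1: ⌊1516/2⌋ × 1072 = 758 × 1072 mm
Y2: ⌊1072/2⌋ × 758 = 536 × 758 mm
Y3: ⌊758/2⌋ × 536 = 379 × 536 mm
Y4: ⌊536/2⌋ × 379 = 268 × 379 mm

268 × 379 mm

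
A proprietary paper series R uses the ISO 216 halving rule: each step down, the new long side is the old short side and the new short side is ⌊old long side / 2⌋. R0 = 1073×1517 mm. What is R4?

R1: ⌊1517/2⌋ × 1073 = 758 × 1073 mm
R2: ⌊1073/2⌋ × 758 = 536 × 758 mm
R3: ⌊758/2⌋ × 536 = 379 × 536 mm
R4: ⌊536/2⌋ × 379 = 268 × 379 mm

268 × 379 mm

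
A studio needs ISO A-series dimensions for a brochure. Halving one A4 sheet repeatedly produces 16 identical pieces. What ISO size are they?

A8

16 = 2^4, so 4 halving steps.
A4 → A5 → … → A8 after 4 steps.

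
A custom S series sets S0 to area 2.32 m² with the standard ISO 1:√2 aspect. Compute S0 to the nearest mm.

Let the short side be w mm. Then w · w√2 = 2.32 m² = 2,320,000 mm².
w² = 2,320,000/√2, so w ≈ 1280.8 mm; long side = w√2 ≈ 1811.3 mm.

1281 × 1811 mm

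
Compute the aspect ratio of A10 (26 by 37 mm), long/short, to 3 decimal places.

37 / 26 = 1.423
ISO 216 targets √2 ≈ 1.414; the +0.009 deviation is from mm rounding.

1.423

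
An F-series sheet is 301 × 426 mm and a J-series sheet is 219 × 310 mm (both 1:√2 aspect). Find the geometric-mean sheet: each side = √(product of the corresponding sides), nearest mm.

Short side: √(301 · 219) = √65919 ≈ 256.7 → 257 mm
Long side: √(426 · 310) = √132060 ≈ 363.4 → 363 mm

257 × 363 mm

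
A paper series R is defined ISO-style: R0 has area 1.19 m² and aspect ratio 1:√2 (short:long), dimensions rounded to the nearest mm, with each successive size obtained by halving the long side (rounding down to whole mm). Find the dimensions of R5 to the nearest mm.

162 × 229 mm

Let R0's short side be w mm. w · w√2 = 1.19 m² = 1,190,000 mm², so w ≈ 917.3 mm and w√2 ≈ 1297.3 mm → R0 = 917 × 1297 mm.
R1: ⌊1297/2⌋ × 917 = 648 × 917 mm
R2: ⌊917/2⌋ × 648 = 458 × 648 mm
R3: ⌊648/2⌋ × 458 = 324 × 458 mm
R4: ⌊458/2⌋ × 324 = 229 × 324 mm
R5: ⌊324/2⌋ × 229 = 162 × 229 mm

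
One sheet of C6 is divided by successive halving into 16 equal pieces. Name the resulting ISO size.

C10

16 = 2^4, so 4 halving steps.
C6 → C7 → … → C10 after 4 steps.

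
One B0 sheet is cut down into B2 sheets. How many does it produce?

4

B0 = 1000 × 1414 mm; B2 = 500 × 707 mm.
Each halving step doubles the count; 2 steps from B0 to B2.
2^2 = 4.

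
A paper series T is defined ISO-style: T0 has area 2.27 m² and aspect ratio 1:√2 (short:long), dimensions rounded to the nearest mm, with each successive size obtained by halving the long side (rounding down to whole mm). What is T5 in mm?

224 × 316 mm

Let T0's short side be w mm. w · w√2 = 2.27 m² = 2,270,000 mm², so w ≈ 1266.9 mm and w√2 ≈ 1791.7 mm → T0 = 1267 × 1792 mm.
T1: ⌊1792/2⌋ × 1267 = 896 × 1267 mm
T2: ⌊1267/2⌋ × 896 = 633 × 896 mm
T3: ⌊896/2⌋ × 633 = 448 × 633 mm
T4: ⌊633/2⌋ × 448 = 316 × 448 mm
T5: ⌊448/2⌋ × 316 = 224 × 316 mm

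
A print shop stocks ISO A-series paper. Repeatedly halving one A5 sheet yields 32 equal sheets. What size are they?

32 = 2^5, so 5 halving steps.
A5 → A6 → … → A10 after 5 steps.

A10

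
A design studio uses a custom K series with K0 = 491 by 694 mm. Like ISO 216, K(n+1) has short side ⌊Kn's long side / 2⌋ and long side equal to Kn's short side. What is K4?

122 × 173 mm

K1: ⌊694/2⌋ × 491 = 347 × 491 mm
K2: ⌊491/2⌋ × 347 = 245 × 347 mm
K3: ⌊347/2⌋ × 245 = 173 × 245 mm
K4: ⌊245/2⌋ × 173 = 122 × 173 mm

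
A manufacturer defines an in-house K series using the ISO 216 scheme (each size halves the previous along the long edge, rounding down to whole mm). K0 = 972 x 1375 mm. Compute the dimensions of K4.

K1: ⌊1375/2⌋ × 972 = 687 × 972 mm
K2: ⌊972/2⌋ × 687 = 486 × 687 mm
K3: ⌊687/2⌋ × 486 = 343 × 486 mm
K4: ⌊486/2⌋ × 343 = 243 × 343 mm

243 × 343 mm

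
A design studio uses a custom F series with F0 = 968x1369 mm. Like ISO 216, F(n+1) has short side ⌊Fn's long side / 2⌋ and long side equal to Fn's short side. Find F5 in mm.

F1: ⌊1369/2⌋ × 968 = 684 × 968 mm
F2: ⌊968/2⌋ × 684 = 484 × 684 mm
F3: ⌊684/2⌋ × 484 = 342 × 484 mm
F4: ⌊484/2⌋ × 342 = 242 × 342 mm
F5: ⌊342/2⌋ × 242 = 171 × 242 mm

171 × 242 mm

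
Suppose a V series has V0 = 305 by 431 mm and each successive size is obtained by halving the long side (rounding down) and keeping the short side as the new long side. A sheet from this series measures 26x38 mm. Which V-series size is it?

V7

V0: 305 × 431 mm
V1: 215 × 305 mm
V2: 152 × 215 mm
V3: 107 × 152 mm
V4: 76 × 107 mm
V5: 53 × 76 mm
V6: 38 × 53 mm
V7: 26 × 38 mm
V8: 19 × 26 mm
→ matches V7.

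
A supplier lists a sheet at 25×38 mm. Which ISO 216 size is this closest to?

Aspect ratio 38/25 ≈ 1.520 (ISO target is √2 ≈ 1.414).
In the A-series (A0 area = 1 m²): A10 = 26 × 37 mm.
Off by 2 mm total — nearest standard size.

A10 (26 × 37 mm)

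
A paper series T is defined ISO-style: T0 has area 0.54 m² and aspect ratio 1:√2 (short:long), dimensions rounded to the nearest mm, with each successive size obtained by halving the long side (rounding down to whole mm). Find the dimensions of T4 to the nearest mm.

154 × 218 mm

Let T0's short side be w mm. w · w√2 = 0.54 m² = 540,000 mm², so w ≈ 617.9 mm and w√2 ≈ 873.9 mm → T0 = 618 × 874 mm.
T1: ⌊874/2⌋ × 618 = 437 × 618 mm
T2: ⌊618/2⌋ × 437 = 309 × 437 mm
T3: ⌊437/2⌋ × 309 = 218 × 309 mm
T4: ⌊309/2⌋ × 218 = 154 × 218 mm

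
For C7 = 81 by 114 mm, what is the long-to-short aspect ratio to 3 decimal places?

114 / 81 = 1.407
ISO 216 targets √2 ≈ 1.414; the -0.007 deviation is from mm rounding.

1.407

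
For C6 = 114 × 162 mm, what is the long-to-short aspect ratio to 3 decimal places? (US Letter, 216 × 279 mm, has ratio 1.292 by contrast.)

1.421

162 / 114 = 1.421
ISO 216 targets √2 ≈ 1.414; the +0.007 deviation is from mm rounding.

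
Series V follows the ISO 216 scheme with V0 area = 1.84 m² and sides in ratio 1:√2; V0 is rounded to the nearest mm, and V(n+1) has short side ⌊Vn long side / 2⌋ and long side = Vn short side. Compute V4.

285 × 403 mm

Let V0's short side be w mm. w · w√2 = 1.84 m² = 1,840,000 mm², so w ≈ 1140.6 mm and w√2 ≈ 1613.1 mm → V0 = 1141 × 1613 mm.
V1: ⌊1613/2⌋ × 1141 = 806 × 1141 mm
V2: ⌊1141/2⌋ × 806 = 570 × 806 mm
V3: ⌊806/2⌋ × 570 = 403 × 570 mm
V4: ⌊570/2⌋ × 403 = 285 × 403 mm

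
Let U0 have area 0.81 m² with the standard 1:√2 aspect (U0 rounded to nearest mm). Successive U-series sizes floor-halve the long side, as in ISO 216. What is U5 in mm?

133 × 189 mm

Let U0's short side be w mm. w · w√2 = 0.81 m² = 810,000 mm², so w ≈ 756.8 mm and w√2 ≈ 1070.3 mm → U0 = 757 × 1070 mm.
U1: ⌊1070/2⌋ × 757 = 535 × 757 mm
U2: ⌊757/2⌋ × 535 = 378 × 535 mm
U3: ⌊535/2⌋ × 378 = 267 × 378 mm
U4: ⌊378/2⌋ × 267 = 189 × 267 mm
U5: ⌊267/2⌋ × 189 = 133 × 189 mm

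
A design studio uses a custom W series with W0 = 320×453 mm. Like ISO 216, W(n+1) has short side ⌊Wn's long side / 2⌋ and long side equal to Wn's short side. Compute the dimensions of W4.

W1 = 226 × 320 mm (from W0 by 1 halving).
W2: ⌊320/2⌋ × 226 = 160 × 226 mm
W3: ⌊226/2⌋ × 160 = 113 × 160 mm
W4: ⌊160/2⌋ × 113 = 80 × 113 mm

80 × 113 mm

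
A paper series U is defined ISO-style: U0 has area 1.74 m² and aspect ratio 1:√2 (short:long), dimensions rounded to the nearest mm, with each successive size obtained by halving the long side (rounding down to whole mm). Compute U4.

Let U0's short side be w mm. w · w√2 = 1.74 m² = 1,740,000 mm², so w ≈ 1109.2 mm and w√2 ≈ 1568.7 mm → U0 = 1109 × 1569 mm.
U1: ⌊1569/2⌋ × 1109 = 784 × 1109 mm
U2: ⌊1109/2⌋ × 784 = 554 × 784 mm
U3: ⌊784/2⌋ × 554 = 392 × 554 mm
U4: ⌊554/2⌋ × 392 = 277 × 392 mm

277 × 392 mm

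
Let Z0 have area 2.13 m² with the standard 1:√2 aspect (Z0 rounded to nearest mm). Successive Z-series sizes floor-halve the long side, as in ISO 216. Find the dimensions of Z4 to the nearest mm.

306 × 434 mm

Let Z0's short side be w mm. w · w√2 = 2.13 m² = 2,130,000 mm², so w ≈ 1227.2 mm and w√2 ≈ 1735.6 mm → Z0 = 1227 × 1736 mm.
Z1: ⌊1736/2⌋ × 1227 = 868 × 1227 mm
Z2: ⌊1227/2⌋ × 868 = 613 × 868 mm
Z3: ⌊868/2⌋ × 613 = 434 × 613 mm
Z4: ⌊613/2⌋ × 434 = 306 × 434 mm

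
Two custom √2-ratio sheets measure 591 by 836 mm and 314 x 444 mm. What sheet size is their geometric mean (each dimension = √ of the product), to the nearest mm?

431 × 609 mm

Short side: √(591 · 314) = √185574 ≈ 430.8 → 431 mm
Long side: √(836 · 444) = √371184 ≈ 609.2 → 609 mm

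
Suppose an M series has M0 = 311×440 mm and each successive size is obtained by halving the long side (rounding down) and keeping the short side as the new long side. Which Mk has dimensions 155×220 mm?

M2

M0: 311 × 440 mm
M1: 220 × 311 mm
M2: 155 × 220 mm
M3: 110 × 155 mm
→ matches M2.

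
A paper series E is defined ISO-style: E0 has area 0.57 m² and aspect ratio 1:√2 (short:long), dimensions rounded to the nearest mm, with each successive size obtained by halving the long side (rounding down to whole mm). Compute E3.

224 × 317 mm

Let E0's short side be w mm. w · w√2 = 0.57 m² = 570,000 mm², so w ≈ 634.9 mm and w√2 ≈ 897.8 mm → E0 = 635 × 898 mm.
E1: ⌊898/2⌋ × 635 = 449 × 635 mm
E2: ⌊635/2⌋ × 449 = 317 × 449 mm
E3: ⌊449/2⌋ × 317 = 224 × 317 mm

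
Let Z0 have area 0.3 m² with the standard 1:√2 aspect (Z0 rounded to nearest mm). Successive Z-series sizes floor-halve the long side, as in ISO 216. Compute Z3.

162 × 230 mm

Let Z0's short side be w mm. w · w√2 = 0.3 m² = 300,000 mm², so w ≈ 460.6 mm and w√2 ≈ 651.4 mm → Z0 = 461 × 651 mm.
Z1: ⌊651/2⌋ × 461 = 325 × 461 mm
Z2: ⌊461/2⌋ × 325 = 230 × 325 mm
Z3: ⌊325/2⌋ × 230 = 162 × 230 mm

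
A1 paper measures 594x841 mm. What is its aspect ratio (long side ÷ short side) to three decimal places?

1.416

841 / 594 = 1.416
ISO 216 targets √2 ≈ 1.414; the +0.002 deviation is from mm rounding.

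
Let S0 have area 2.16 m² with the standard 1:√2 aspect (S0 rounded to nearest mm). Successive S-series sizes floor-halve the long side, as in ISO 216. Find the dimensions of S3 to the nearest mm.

Let S0's short side be w mm. w · w√2 = 2.16 m² = 2,160,000 mm², so w ≈ 1235.9 mm and w√2 ≈ 1747.8 mm → S0 = 1236 × 1748 mm.
S1: ⌊1748/2⌋ × 1236 = 874 × 1236 mm
S2: ⌊1236/2⌋ × 874 = 618 × 874 mm
S3: ⌊874/2⌋ × 618 = 437 × 618 mm

437 × 618 mm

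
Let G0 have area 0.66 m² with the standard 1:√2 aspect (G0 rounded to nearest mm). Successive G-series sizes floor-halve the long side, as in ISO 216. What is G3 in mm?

Let G0's short side be w mm. w · w√2 = 0.66 m² = 660,000 mm², so w ≈ 683.1 mm and w√2 ≈ 966.1 mm → G0 = 683 × 966 mm.
G1: ⌊966/2⌋ × 683 = 483 × 683 mm
G2: ⌊683/2⌋ × 483 = 341 × 483 mm
G3: ⌊483/2⌋ × 341 = 241 × 341 mm

241 × 341 mm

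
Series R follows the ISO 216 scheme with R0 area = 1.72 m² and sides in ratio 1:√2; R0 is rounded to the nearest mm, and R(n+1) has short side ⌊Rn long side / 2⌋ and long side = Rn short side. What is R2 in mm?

551 × 780 mm

Let R0's short side be w mm. w · w√2 = 1.72 m² = 1,720,000 mm², so w ≈ 1102.8 mm and w√2 ≈ 1559.6 mm → R0 = 1103 × 1560 mm.
R1: ⌊1560/2⌋ × 1103 = 780 × 1103 mm
R2: ⌊1103/2⌋ × 780 = 551 × 780 mm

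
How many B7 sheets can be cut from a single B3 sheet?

16

Each ISO step halves the sheet: 1 × B3 → 2 × B4 → 4 × B5 → 8 × B6 → …
From B3 to B7 is 4 halving steps: 2^4 = 16.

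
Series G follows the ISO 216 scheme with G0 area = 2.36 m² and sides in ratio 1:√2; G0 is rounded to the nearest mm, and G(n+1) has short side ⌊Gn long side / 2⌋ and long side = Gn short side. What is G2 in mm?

Let G0's short side be w mm. w · w√2 = 2.36 m² = 2,360,000 mm², so w ≈ 1291.8 mm and w√2 ≈ 1826.9 mm → G0 = 1292 × 1827 mm.
G1: ⌊1827/2⌋ × 1292 = 913 × 1292 mm
G2: ⌊1292/2⌋ × 913 = 646 × 913 mm

646 × 913 mm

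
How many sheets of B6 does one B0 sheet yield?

B0 = 1000 × 1414 mm; B6 = 125 × 176 mm.
Each halving step doubles the count; 6 steps from B0 to B6.
2^6 = 64.

64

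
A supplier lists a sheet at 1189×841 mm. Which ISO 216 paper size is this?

Aspect ratio 1189/841 ≈ 1.414 — close to the ISO √2 ≈ 1.414.
In the A-series (A0 area = 1 m²): A0 = 841 × 1189 mm.

A0 (841 × 1189 mm)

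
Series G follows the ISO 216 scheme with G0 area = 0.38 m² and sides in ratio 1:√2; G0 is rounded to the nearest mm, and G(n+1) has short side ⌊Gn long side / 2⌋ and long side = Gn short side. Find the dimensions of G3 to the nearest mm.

Let G0's short side be w mm. w · w√2 = 0.38 m² = 380,000 mm², so w ≈ 518.4 mm and w√2 ≈ 733.1 mm → G0 = 518 × 733 mm.
G1: ⌊733/2⌋ × 518 = 366 × 518 mm
G2: ⌊518/2⌋ × 366 = 259 × 366 mm
G3: ⌊366/2⌋ × 259 = 183 × 259 mm

183 × 259 mm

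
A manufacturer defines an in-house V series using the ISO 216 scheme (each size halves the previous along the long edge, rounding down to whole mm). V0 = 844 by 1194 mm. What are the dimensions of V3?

V1: ⌊1194/2⌋ × 844 = 597 × 844 mm
V2: ⌊844/2⌋ × 597 = 422 × 597 mm
V3: ⌊597/2⌋ × 422 = 298 × 422 mm

298 × 422 mm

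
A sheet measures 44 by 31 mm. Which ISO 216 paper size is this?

Aspect ratio 44/31 ≈ 1.419 — close to the ISO √2 ≈ 1.414.
In the B-series (B0 = 1000 × 1414 mm): B10 = 31 × 44 mm.

B10 (31 × 44 mm)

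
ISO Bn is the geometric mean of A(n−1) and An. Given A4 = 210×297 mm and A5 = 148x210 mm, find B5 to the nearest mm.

176 × 250 mm

Short side: √(210 · 148) = √31080 ≈ 176.3 → 176 mm
Long side: √(297 · 210) = √62370 ≈ 249.7 → 250 mm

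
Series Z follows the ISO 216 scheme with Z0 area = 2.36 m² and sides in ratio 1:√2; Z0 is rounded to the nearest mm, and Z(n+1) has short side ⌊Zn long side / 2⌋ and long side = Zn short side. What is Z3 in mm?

456 × 646 mm

Let Z0's short side be w mm. w · w√2 = 2.36 m² = 2,360,000 mm², so w ≈ 1291.8 mm and w√2 ≈ 1826.9 mm → Z0 = 1292 × 1827 mm.
Z1: ⌊1827/2⌋ × 1292 = 913 × 1292 mm
Z2: ⌊1292/2⌋ × 913 = 646 × 913 mm
Z3: ⌊913/2⌋ × 646 = 456 × 646 mm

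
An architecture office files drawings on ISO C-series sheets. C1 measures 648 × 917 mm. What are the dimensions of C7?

C2: ⌊917/2⌋ × 648 = 458 × 648 mm
C3: ⌊648/2⌋ × 458 = 324 × 458 mm
C4: ⌊458/2⌋ × 324 = 229 × 324 mm
C5: ⌊324/2⌋ × 229 = 162 × 229 mm
C6: ⌊229/2⌋ × 162 = 114 × 162 mm
C7: ⌊162/2⌋ × 114 = 81 × 114 mm

81 × 114 mm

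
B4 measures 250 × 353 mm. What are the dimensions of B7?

B5: ⌊353/2⌋ × 250 = 176 × 250 mm
B6: ⌊250/2⌋ × 176 = 125 × 176 mm
B7: ⌊176/2⌋ × 125 = 88 × 125 mm

88 × 125 mm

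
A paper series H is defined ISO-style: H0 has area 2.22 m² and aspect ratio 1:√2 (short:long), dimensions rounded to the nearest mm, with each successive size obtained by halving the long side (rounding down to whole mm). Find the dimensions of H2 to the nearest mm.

Let H0's short side be w mm. w · w√2 = 2.22 m² = 2,220,000 mm², so w ≈ 1252.9 mm and w√2 ≈ 1771.9 mm → H0 = 1253 × 1772 mm.
H1: ⌊1772/2⌋ × 1253 = 886 × 1253 mm
H2: ⌊1253/2⌋ × 886 = 626 × 886 mm

626 × 886 mm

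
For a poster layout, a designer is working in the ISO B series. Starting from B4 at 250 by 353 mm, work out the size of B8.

B5: ⌊353/2⌋ × 250 = 176 × 250 mm
B6: ⌊250/2⌋ × 176 = 125 × 176 mm
B7: ⌊176/2⌋ × 125 = 88 × 125 mm
B8: ⌊125/2⌋ × 88 = 62 × 88 mm

62 × 88 mm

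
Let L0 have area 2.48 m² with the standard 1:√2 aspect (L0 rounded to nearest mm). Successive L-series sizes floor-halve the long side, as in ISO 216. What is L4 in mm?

331 × 468 mm

Let L0's short side be w mm. w · w√2 = 2.48 m² = 2,480,000 mm², so w ≈ 1324.2 mm and w√2 ≈ 1872.8 mm → L0 = 1324 × 1873 mm.
L1: ⌊1873/2⌋ × 1324 = 936 × 1324 mm
L2: ⌊1324/2⌋ × 936 = 662 × 936 mm
L3: ⌊936/2⌋ × 662 = 468 × 662 mm
L4: ⌊662/2⌋ × 468 = 331 × 468 mm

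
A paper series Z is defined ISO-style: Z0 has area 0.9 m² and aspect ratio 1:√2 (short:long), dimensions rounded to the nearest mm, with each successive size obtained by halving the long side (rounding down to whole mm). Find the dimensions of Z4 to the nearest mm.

199 × 282 mm

Let Z0's short side be w mm. w · w√2 = 0.9 m² = 900,000 mm², so w ≈ 797.7 mm and w√2 ≈ 1128.2 mm → Z0 = 798 × 1128 mm.
Z1: ⌊1128/2⌋ × 798 = 564 × 798 mm
Z2: ⌊798/2⌋ × 564 = 399 × 564 mm
Z3: ⌊564/2⌋ × 399 = 282 × 399 mm
Z4: ⌊399/2⌋ × 282 = 199 × 282 mm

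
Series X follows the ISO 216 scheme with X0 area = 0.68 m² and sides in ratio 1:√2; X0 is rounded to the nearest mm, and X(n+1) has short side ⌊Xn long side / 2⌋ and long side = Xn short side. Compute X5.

Let X0's short side be w mm. w · w√2 = 0.68 m² = 680,000 mm², so w ≈ 693.4 mm and w√2 ≈ 980.6 mm → X0 = 693 × 981 mm.
X1: ⌊981/2⌋ × 693 = 490 × 693 mm
X2: ⌊693/2⌋ × 490 = 346 × 490 mm
X3: ⌊490/2⌋ × 346 = 245 × 346 mm
X4: ⌊346/2⌋ × 245 = 173 × 245 mm
X5: ⌊245/2⌋ × 173 = 122 × 173 mm

122 × 173 mm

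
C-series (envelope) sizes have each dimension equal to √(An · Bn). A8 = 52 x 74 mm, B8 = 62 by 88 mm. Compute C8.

57 × 81 mm

Short side: √(52 · 62) = √3224 ≈ 56.8 → 57 mm
Long side: √(74 · 88) = √6512 ≈ 80.7 → 81 mm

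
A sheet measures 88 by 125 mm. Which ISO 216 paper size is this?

Aspect ratio 125/88 ≈ 1.420 — close to the ISO √2 ≈ 1.414.
In the B-series (B0 = 1000 × 1414 mm): B7 = 88 × 125 mm.

B7 (88 × 125 mm)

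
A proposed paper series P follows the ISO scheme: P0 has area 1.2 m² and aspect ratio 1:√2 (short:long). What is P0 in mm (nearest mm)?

Let the short side be w mm. Then w · w√2 = 1.2 m² = 1,200,000 mm².
w² = 1,200,000/√2, so w ≈ 921.2 mm; long side = w√2 ≈ 1302.7 mm.

921 × 1303 mm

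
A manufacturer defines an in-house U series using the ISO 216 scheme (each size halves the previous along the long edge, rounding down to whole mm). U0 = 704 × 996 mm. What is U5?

124 × 176 mm

U1: ⌊996/2⌋ × 704 = 498 × 704 mm
U2: ⌊704/2⌋ × 498 = 352 × 498 mm
U3: ⌊498/2⌋ × 352 = 249 × 352 mm
U4: ⌊352/2⌋ × 249 = 176 × 249 mm
U5: ⌊249/2⌋ × 176 = 124 × 176 mm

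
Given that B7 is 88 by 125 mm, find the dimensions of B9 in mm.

B8: ⌊125/2⌋ × 88 = 62 × 88 mm
B9: ⌊88/2⌋ × 62 = 44 × 62 mm

44 × 62 mm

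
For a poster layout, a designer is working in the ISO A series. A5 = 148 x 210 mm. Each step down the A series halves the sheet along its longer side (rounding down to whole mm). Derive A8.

A6: ⌊210/2⌋ × 148 = 105 × 148 mm
A7: ⌊148/2⌋ × 105 = 74 × 105 mm
A8: ⌊105/2⌋ × 74 = 52 × 74 mm

52 × 74 mm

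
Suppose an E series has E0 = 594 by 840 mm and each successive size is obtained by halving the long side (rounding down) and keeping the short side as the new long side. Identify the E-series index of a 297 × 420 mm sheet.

E2

E0: 594 × 840 mm
E1: 420 × 594 mm
E2: 297 × 420 mm
E3: 210 × 297 mm
→ matches E2.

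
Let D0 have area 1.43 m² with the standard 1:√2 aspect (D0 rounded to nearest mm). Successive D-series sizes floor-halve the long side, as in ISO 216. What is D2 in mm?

503 × 711 mm

Let D0's short side be w mm. w · w√2 = 1.43 m² = 1,430,000 mm², so w ≈ 1005.6 mm and w√2 ≈ 1422.1 mm → D0 = 1006 × 1422 mm.
D1: ⌊1422/2⌋ × 1006 = 711 × 1006 mm
D2: ⌊1006/2⌋ × 711 = 503 × 711 mm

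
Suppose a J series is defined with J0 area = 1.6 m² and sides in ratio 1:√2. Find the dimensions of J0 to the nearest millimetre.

Let the short side be w mm. Then w · w√2 = 1.6 m² = 1,600,000 mm².
w² = 1,600,000/√2, so w ≈ 1063.7 mm; long side = w√2 ≈ 1504.2 mm.

1064 × 1504 mm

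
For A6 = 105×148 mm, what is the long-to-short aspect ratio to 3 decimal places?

148 / 105 = 1.410
ISO 216 targets √2 ≈ 1.414; the -0.005 deviation is from mm rounding.

1.410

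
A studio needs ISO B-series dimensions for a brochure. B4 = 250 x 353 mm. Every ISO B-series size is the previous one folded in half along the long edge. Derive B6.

B5: ⌊353/2⌋ × 250 = 176 × 250 mm
B6: ⌊250/2⌋ × 176 = 125 × 176 mm

125 × 176 mm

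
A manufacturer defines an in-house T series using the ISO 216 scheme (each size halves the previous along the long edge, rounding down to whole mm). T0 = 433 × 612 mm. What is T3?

T1: ⌊612/2⌋ × 433 = 306 × 433 mm
T2: ⌊433/2⌋ × 306 = 216 × 306 mm
T3: ⌊306/2⌋ × 216 = 153 × 216 mm

153 × 216 mm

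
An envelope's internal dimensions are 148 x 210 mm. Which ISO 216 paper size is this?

A5 (148 × 210 mm)

Aspect ratio 210/148 ≈ 1.419 — close to the ISO √2 ≈ 1.414.
In the A-series (A0 area = 1 m²): A5 = 148 × 210 mm.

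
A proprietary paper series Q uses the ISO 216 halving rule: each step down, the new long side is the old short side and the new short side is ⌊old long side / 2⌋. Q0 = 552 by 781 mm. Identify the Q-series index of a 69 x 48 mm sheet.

Q0: 552 × 781 mm
Q1: 390 × 552 mm
Q2: 276 × 390 mm
Q3: 195 × 276 mm
Q4: 138 × 195 mm
Q5: 97 × 138 mm
Q6: 69 × 97 mm
Q7: 48 × 69 mm
Q8: 34 × 48 mm
→ matches Q7.

Q7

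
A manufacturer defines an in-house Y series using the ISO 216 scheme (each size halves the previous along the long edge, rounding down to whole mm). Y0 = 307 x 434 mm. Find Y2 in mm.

Y1: ⌊434/2⌋ × 307 = 217 × 307 mm
Y2: ⌊307/2⌋ × 217 = 153 × 217 mm

153 × 217 mm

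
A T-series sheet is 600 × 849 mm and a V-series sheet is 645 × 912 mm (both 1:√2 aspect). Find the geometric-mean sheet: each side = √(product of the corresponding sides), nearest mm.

Short side: √(600 · 645) = √387000 ≈ 622.1 → 622 mm
Long side: √(849 · 912) = √774288 ≈ 879.9 → 880 mm

622 × 880 mm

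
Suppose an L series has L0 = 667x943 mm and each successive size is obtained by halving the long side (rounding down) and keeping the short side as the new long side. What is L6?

L1: ⌊943/2⌋ × 667 = 471 × 667 mm
L2: ⌊667/2⌋ × 471 = 333 × 471 mm
L3: ⌊471/2⌋ × 333 = 235 × 333 mm
L4: ⌊333/2⌋ × 235 = 166 × 235 mm
L5: ⌊235/2⌋ × 166 = 117 × 166 mm
L6: ⌊166/2⌋ × 117 = 83 × 117 mm

83 × 117 mm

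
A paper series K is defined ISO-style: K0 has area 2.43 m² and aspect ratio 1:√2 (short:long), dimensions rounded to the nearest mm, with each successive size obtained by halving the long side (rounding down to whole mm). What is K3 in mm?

Let K0's short side be w mm. w · w√2 = 2.43 m² = 2,430,000 mm², so w ≈ 1310.8 mm and w√2 ≈ 1853.8 mm → K0 = 1311 × 1854 mm.
K1: ⌊1854/2⌋ × 1311 = 927 × 1311 mm
K2: ⌊1311/2⌋ × 927 = 655 × 927 mm
K3: ⌊927/2⌋ × 655 = 463 × 655 mm

463 × 655 mm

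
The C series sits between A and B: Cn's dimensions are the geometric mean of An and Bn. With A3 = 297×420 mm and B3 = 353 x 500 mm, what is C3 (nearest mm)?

Short side: √(297 · 353) = √104841 ≈ 323.8 → 324 mm
Long side: √(420 · 500) = √210000 ≈ 458.3 → 458 mm

324 × 458 mm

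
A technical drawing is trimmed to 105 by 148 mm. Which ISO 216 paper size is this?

Aspect ratio 148/105 ≈ 1.410 — close to the ISO √2 ≈ 1.414.
In the A-series (A0 area = 1 m²): A6 = 105 × 148 mm.

A6 (105 × 148 mm)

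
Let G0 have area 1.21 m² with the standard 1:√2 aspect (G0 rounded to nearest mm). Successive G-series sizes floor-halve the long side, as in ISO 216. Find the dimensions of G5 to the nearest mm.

163 × 231 mm

Let G0's short side be w mm. w · w√2 = 1.21 m² = 1,210,000 mm², so w ≈ 925.0 mm and w√2 ≈ 1308.1 mm → G0 = 925 × 1308 mm.
G1: ⌊1308/2⌋ × 925 = 654 × 925 mm
G2: ⌊925/2⌋ × 654 = 462 × 654 mm
G3: ⌊654/2⌋ × 462 = 327 × 462 mm
G4: ⌊462/2⌋ × 327 = 231 × 327 mm
G5: ⌊327/2⌋ × 231 = 163 × 231 mm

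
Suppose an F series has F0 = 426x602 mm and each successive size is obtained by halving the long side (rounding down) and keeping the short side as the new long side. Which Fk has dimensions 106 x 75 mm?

F0: 426 × 602 mm
F1: 301 × 426 mm
F2: 213 × 301 mm
F3: 150 × 213 mm
F4: 106 × 150 mm
F5: 75 × 106 mm
F6: 53 × 75 mm
→ matches F5.

F5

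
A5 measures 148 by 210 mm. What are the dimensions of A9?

37 × 52 mm

A6: ⌊210/2⌋ × 148 = 105 × 148 mm
A7: ⌊148/2⌋ × 105 = 74 × 105 mm
A8: ⌊105/2⌋ × 74 = 52 × 74 mm
A9: ⌊74/2⌋ × 52 = 37 × 52 mm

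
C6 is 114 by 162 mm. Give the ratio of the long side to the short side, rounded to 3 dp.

162 / 114 = 1.421
ISO 216 targets √2 ≈ 1.414; the +0.007 deviation is from mm rounding.

1.421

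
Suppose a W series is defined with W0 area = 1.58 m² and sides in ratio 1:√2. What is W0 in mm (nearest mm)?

1057 × 1495 mm

Let the short side be w mm. Then w · w√2 = 1.58 m² = 1,580,000 mm².
w² = 1,580,000/√2, so w ≈ 1057.0 mm; long side = w√2 ≈ 1494.8 mm.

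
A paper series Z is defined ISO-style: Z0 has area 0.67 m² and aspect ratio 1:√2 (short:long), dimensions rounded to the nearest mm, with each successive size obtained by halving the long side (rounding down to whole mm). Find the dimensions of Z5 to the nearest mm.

121 × 172 mm

Let Z0's short side be w mm. w · w√2 = 0.67 m² = 670,000 mm², so w ≈ 688.3 mm and w√2 ≈ 973.4 mm → Z0 = 688 × 973 mm.
Z1: ⌊973/2⌋ × 688 = 486 × 688 mm
Z2: ⌊688/2⌋ × 486 = 344 × 486 mm
Z3: ⌊486/2⌋ × 344 = 243 × 344 mm
Z4: ⌊344/2⌋ × 243 = 172 × 243 mm
Z5: ⌊243/2⌋ × 172 = 121 × 172 mm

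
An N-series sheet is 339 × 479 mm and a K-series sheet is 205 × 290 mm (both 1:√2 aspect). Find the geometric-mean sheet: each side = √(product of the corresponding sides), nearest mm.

264 × 373 mm

Short side: √(339 · 205) = √69495 ≈ 263.6 → 264 mm
Long side: √(479 · 290) = √138910 ≈ 372.7 → 373 mm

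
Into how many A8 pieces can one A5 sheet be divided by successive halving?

Each ISO step halves the sheet: 1 × A5 → 2 × A6 → 4 × A7 → 8 × A8
From A5 to A8 is 3 halving steps: 2^3 = 8.

8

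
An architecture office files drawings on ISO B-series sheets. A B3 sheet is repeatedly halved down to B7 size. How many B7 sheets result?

16

Each ISO step halves the sheet: 1 × B3 → 2 × B4 → 4 × B5 → 8 × B6 → …
From B3 to B7 is 4 halving steps: 2^4 = 16.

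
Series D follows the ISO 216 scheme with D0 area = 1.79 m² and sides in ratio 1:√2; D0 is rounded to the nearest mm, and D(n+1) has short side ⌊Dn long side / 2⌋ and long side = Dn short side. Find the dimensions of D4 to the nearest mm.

281 × 397 mm

Let D0's short side be w mm. w · w√2 = 1.79 m² = 1,790,000 mm², so w ≈ 1125.0 mm and w√2 ≈ 1591.1 mm → D0 = 1125 × 1591 mm.
D1: ⌊1591/2⌋ × 1125 = 795 × 1125 mm
D2: ⌊1125/2⌋ × 795 = 562 × 795 mm
D3: ⌊795/2⌋ × 562 = 397 × 562 mm
D4: ⌊562/2⌋ × 397 = 281 × 397 mm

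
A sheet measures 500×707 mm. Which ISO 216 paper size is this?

Aspect ratio 707/500 ≈ 1.414 — close to the ISO √2 ≈ 1.414.
In the B-series (B0 = 1000 × 1414 mm): B2 = 500 × 707 mm.

B2 (500 × 707 mm)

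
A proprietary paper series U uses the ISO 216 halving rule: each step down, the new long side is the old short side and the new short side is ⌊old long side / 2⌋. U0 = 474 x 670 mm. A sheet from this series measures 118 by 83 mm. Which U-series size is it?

U0: 474 × 670 mm
U1: 335 × 474 mm
U2: 237 × 335 mm
U3: 167 × 237 mm
U4: 118 × 167 mm
U5: 83 × 118 mm
U6: 59 × 83 mm
→ matches U5.

U5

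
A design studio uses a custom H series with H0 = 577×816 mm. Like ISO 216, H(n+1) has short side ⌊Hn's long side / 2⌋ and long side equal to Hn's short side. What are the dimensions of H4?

H1: ⌊816/2⌋ × 577 = 408 × 577 mm
H2: ⌊577/2⌋ × 408 = 288 × 408 mm
H3: ⌊408/2⌋ × 288 = 204 × 288 mm
H4: ⌊288/2⌋ × 204 = 144 × 204 mm

144 × 204 mm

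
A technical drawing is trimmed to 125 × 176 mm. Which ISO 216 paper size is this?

Aspect ratio 176/125 ≈ 1.408 — close to the ISO √2 ≈ 1.414.
In the B-series (B0 = 1000 × 1414 mm): B6 = 125 × 176 mm.

B6 (125 × 176 mm)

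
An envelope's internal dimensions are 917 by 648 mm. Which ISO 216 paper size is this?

C1 (648 × 917 mm)

Aspect ratio 917/648 ≈ 1.415 — close to the ISO √2 ≈ 1.414.
In the C-series (envelope sizes, between A and B): C1 = 648 × 917 mm.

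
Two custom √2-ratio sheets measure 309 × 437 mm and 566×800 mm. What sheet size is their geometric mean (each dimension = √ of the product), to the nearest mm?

Short side: √(309 · 566) = √174894 ≈ 418.2 → 418 mm
Long side: √(437 · 800) = √349600 ≈ 591.3 → 591 mm

418 × 591 mm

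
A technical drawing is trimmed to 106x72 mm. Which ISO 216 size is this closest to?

Aspect ratio 106/72 ≈ 1.472 (ISO target is √2 ≈ 1.414).
In the A-series (A0 area = 1 m²): A7 = 74 × 105 mm.
Off by 3 mm total — nearest standard size.

A7 (74 × 105 mm)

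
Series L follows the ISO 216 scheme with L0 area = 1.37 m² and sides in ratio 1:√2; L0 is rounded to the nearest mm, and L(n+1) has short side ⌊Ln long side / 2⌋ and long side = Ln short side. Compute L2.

Let L0's short side be w mm. w · w√2 = 1.37 m² = 1,370,000 mm², so w ≈ 984.2 mm and w√2 ≈ 1391.9 mm → L0 = 984 × 1392 mm.
L1: ⌊1392/2⌋ × 984 = 696 × 984 mm
L2: ⌊984/2⌋ × 696 = 492 × 696 mm

492 × 696 mm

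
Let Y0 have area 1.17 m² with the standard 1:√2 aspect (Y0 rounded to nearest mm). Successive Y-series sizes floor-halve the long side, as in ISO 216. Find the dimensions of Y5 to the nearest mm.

160 × 227 mm

Let Y0's short side be w mm. w · w√2 = 1.17 m² = 1,170,000 mm², so w ≈ 909.6 mm and w√2 ≈ 1286.3 mm → Y0 = 910 × 1286 mm.
Y1: ⌊1286/2⌋ × 910 = 643 × 910 mm
Y2: ⌊910/2⌋ × 643 = 455 × 643 mm
Y3: ⌊643/2⌋ × 455 = 321 × 455 mm
Y4: ⌊455/2⌋ × 321 = 227 × 321 mm
Y5: ⌊321/2⌋ × 227 = 160 × 227 mm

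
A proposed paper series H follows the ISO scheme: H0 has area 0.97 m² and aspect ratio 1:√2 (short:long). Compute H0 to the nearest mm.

828 × 1171 mm

Let the short side be w mm. Then w · w√2 = 0.97 m² = 970,000 mm².
w² = 970,000/√2, so w ≈ 828.2 mm; long side = w√2 ≈ 1171.2 mm.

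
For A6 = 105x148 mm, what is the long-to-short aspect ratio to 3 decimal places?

148 / 105 = 1.410
ISO 216 targets √2 ≈ 1.414; the -0.005 deviation is from mm rounding.

1.410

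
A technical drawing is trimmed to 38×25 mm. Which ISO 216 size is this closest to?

Aspect ratio 38/25 ≈ 1.520 (ISO target is √2 ≈ 1.414).
In the A-series (A0 area = 1 m²): A10 = 26 × 37 mm.
Off by 2 mm total — nearest standard size.

A10 (26 × 37 mm)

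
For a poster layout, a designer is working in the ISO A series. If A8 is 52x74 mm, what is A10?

A9: ⌊74/2⌋ × 52 = 37 × 52 mm
A10: ⌊52/2⌋ × 37 = 26 × 37 mm

26 × 37 mm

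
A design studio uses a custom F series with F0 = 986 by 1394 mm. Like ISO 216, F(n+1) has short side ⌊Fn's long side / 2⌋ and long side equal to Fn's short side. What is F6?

F1 = 697 × 986 mm (from F0 by 1 halving).
F2: ⌊986/2⌋ × 697 = 493 × 697 mm
F3: ⌊697/2⌋ × 493 = 348 × 493 mm
F4: ⌊493/2⌋ × 348 = 246 × 348 mm
F5: ⌊348/2⌋ × 246 = 174 × 246 mm
F6: ⌊246/2⌋ × 174 = 123 × 174 mm

123 × 174 mm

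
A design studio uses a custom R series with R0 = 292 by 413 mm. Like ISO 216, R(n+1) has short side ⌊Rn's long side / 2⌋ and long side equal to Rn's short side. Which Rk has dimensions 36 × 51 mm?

R6

R0: 292 × 413 mm
R1: 206 × 292 mm
R2: 146 × 206 mm
R3: 103 × 146 mm
R4: 73 × 103 mm
R5: 51 × 73 mm
R6: 36 × 51 mm
R7: 25 × 36 mm
→ matches R6.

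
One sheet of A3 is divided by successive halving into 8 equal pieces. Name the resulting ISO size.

A6

8 = 2^3, so 3 halving steps.
A3 → A4 → … → A6 after 3 steps.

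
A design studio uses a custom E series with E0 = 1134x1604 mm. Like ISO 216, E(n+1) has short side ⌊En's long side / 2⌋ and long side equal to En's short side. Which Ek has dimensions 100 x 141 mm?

E0: 1134 × 1604 mm
E1: 802 × 1134 mm
E2: 567 × 802 mm
E3: 401 × 567 mm
E4: 283 × 401 mm
E5: 200 × 283 mm
E6: 141 × 200 mm
E7: 100 × 141 mm
E8: 70 × 100 mm
→ matches E7.

E7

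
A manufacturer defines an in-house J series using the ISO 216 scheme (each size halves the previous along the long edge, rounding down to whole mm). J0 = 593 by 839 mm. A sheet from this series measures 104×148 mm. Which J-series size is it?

J0: 593 × 839 mm
J1: 419 × 593 mm
J2: 296 × 419 mm
J3: 209 × 296 mm
J4: 148 × 209 mm
J5: 104 × 148 mm
J6: 74 × 104 mm
→ matches J5.

J5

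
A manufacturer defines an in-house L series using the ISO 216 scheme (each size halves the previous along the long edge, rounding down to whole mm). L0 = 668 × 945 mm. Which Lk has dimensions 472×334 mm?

L2

L0: 668 × 945 mm
L1: 472 × 668 mm
L2: 334 × 472 mm
L3: 236 × 334 mm
→ matches L2.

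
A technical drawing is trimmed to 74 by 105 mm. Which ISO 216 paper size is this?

A7 (74 × 105 mm)

Aspect ratio 105/74 ≈ 1.419 — close to the ISO √2 ≈ 1.414.
In the A-series (A0 area = 1 m²): A7 = 74 × 105 mm.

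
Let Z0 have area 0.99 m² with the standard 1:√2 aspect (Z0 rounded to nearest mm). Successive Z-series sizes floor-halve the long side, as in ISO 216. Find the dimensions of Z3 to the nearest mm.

295 × 418 mm

Let Z0's short side be w mm. w · w√2 = 0.99 m² = 990,000 mm², so w ≈ 836.7 mm and w√2 ≈ 1183.2 mm → Z0 = 837 × 1183 mm.
Z1: ⌊1183/2⌋ × 837 = 591 × 837 mm
Z2: ⌊837/2⌋ × 591 = 418 × 591 mm
Z3: ⌊591/2⌋ × 418 = 295 × 418 mm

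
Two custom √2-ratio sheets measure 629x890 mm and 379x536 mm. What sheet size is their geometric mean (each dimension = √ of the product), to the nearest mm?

Short side: √(629 · 379) = √238391 ≈ 488.3 → 488 mm
Long side: √(890 · 536) = √477040 ≈ 690.7 → 691 mm

488 × 691 mm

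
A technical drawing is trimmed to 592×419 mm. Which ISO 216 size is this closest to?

Aspect ratio 592/419 ≈ 1.413 — close to the ISO √2 ≈ 1.414.
In the A-series (A0 area = 1 m²): A2 = 420 × 594 mm.
Off by 3 mm total — nearest standard size.

A2 (420 × 594 mm)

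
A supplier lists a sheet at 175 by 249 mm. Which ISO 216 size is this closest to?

Aspect ratio 249/175 ≈ 1.423 — close to the ISO √2 ≈ 1.414.
In the B-series (B0 = 1000 × 1414 mm): B5 = 176 × 250 mm.
Off by 2 mm total — nearest standard size.

B5 (176 × 250 mm)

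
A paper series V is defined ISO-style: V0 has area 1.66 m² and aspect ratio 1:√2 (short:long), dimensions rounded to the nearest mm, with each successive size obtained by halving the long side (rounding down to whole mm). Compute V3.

Let V0's short side be w mm. w · w√2 = 1.66 m² = 1,660,000 mm², so w ≈ 1083.4 mm and w√2 ≈ 1532.2 mm → V0 = 1083 × 1532 mm.
V1: ⌊1532/2⌋ × 1083 = 766 × 1083 mm
V2: ⌊1083/2⌋ × 766 = 541 × 766 mm
V3: ⌊766/2⌋ × 541 = 383 × 541 mm

383 × 541 mm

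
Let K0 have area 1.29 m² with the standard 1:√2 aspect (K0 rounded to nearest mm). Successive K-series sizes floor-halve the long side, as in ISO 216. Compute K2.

Let K0's short side be w mm. w · w√2 = 1.29 m² = 1,290,000 mm², so w ≈ 955.1 mm and w√2 ≈ 1350.7 mm → K0 = 955 × 1351 mm.
K1: ⌊1351/2⌋ × 955 = 675 × 955 mm
K2: ⌊955/2⌋ × 675 = 477 × 675 mm

477 × 675 mm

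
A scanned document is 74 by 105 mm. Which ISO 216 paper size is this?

Aspect ratio 105/74 ≈ 1.419 — close to the ISO √2 ≈ 1.414.
In the A-series (A0 area = 1 m²): A7 = 74 × 105 mm.

A7 (74 × 105 mm)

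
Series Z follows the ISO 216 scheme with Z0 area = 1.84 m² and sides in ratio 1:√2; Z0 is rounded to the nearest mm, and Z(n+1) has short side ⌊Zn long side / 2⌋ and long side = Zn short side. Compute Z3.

Let Z0's short side be w mm. w · w√2 = 1.84 m² = 1,840,000 mm², so w ≈ 1140.6 mm and w√2 ≈ 1613.1 mm → Z0 = 1141 × 1613 mm.
Z1: ⌊1613/2⌋ × 1141 = 806 × 1141 mm
Z2: ⌊1141/2⌋ × 806 = 570 × 806 mm
Z3: ⌊806/2⌋ × 570 = 403 × 570 mm

403 × 570 mm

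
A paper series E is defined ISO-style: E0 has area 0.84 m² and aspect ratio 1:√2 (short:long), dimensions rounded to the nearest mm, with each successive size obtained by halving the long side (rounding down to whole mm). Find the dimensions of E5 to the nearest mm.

Let E0's short side be w mm. w · w√2 = 0.84 m² = 840,000 mm², so w ≈ 770.7 mm and w√2 ≈ 1089.9 mm → E0 = 771 × 1090 mm.
E1: ⌊1090/2⌋ × 771 = 545 × 771 mm
E2: ⌊771/2⌋ × 545 = 385 × 545 mm
E3: ⌊545/2⌋ × 385 = 272 × 385 mm
E4: ⌊385/2⌋ × 272 = 192 × 272 mm
E5: ⌊272/2⌋ × 192 = 136 × 192 mm

136 × 192 mm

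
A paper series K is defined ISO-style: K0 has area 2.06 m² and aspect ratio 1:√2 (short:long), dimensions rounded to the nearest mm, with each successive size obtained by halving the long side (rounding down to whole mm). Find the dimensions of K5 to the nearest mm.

213 × 301 mm

Let K0's short side be w mm. w · w√2 = 2.06 m² = 2,060,000 mm², so w ≈ 1206.9 mm and w√2 ≈ 1706.8 mm → K0 = 1207 × 1707 mm.
K1: ⌊1707/2⌋ × 1207 = 853 × 1207 mm
K2: ⌊1207/2⌋ × 853 = 603 × 853 mm
K3: ⌊853/2⌋ × 603 = 426 × 603 mm
K4: ⌊603/2⌋ × 426 = 301 × 426 mm
K5: ⌊426/2⌋ × 301 = 213 × 301 mm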